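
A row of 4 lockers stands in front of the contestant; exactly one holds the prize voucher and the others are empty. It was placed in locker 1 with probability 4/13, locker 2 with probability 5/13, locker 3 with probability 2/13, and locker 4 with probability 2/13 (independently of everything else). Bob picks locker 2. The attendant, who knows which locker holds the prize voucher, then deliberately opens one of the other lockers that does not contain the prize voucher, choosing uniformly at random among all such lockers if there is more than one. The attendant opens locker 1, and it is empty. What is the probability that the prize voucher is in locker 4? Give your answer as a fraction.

Consider each possible location of the prize voucher in turn.
If it is in locker 1 (prior 4/13): the attendant opened locker 1, so this case is ruled out; weight (4/13)·0 = 0.
If it is in locker 2 (prior 5/13): the attendant has 3 equally likely choices, so probability 1/3; weight (5/13)·(1/3) = 5/39.
If it is in either of lockers 3 and 4 (prior 2/13 each): the attendant has 2 equally likely choices, so probability 1/2; weight (2/13)·(1/2) = 1/13 each.
The weights sum to 11/39.
So P(the prize voucher in locker 4 | the attendant opened locker 1) = (1/13) / (11/39) = 3/11.

3/11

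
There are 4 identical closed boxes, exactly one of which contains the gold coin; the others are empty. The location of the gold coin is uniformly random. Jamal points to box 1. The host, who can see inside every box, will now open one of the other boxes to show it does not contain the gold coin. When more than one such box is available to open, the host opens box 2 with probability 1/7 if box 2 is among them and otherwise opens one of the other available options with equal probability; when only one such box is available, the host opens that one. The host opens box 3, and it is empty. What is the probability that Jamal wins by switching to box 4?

12/25

Apply Bayes' rule, conditioning on where the gold coin actually is.
If it is in box 1 (prior 1/4): box 2 is available but not opened; box 3 gets probability (1 − 1/7)/2 = 3/7; weight (1/4)·(3/7) = 3/28.
If it is in box 2 (prior 1/4): box 2 holds the prize so is unavailable; the host chooses uniformly among the 2 others, probability 1/2; weight (1/4)·(1/2) = 1/8.
If it is in box 3 (prior 1/4): the host opened box 3, so this case is ruled out; weight (1/4)·0 = 0.
If it is in box 4 (prior 1/4): box 2 is available but not opened, probability 6/7; weight (1/4)·(6/7) = 3/14.
The weights sum to 25/56.
So P(the gold coin in box 4 | the host opened box 3) = (3/14) / (25/56) = 12/25.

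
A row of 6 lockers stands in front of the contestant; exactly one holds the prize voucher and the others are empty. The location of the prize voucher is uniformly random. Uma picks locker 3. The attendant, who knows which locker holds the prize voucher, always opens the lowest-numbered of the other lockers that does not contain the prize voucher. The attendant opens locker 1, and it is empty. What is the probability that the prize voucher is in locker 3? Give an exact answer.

1/5

Consider each possible location of the prize voucher in turn.
If it is in locker 1 (prior 1/6): the attendant opened locker 1, so this case is ruled out; weight (1/6)·0 = 0.
If it is in any of lockers 2, 3, 4, 5, and 6 (prior 1/6 each): locker 1 is the lowest-numbered option available, probability 1; weight (1/6)·1 = 1/6 each.
The weights sum to 5/6.
So P(the prize voucher in locker 3 | the attendant opened locker 1) = (1/6) / (5/6) = 1/5.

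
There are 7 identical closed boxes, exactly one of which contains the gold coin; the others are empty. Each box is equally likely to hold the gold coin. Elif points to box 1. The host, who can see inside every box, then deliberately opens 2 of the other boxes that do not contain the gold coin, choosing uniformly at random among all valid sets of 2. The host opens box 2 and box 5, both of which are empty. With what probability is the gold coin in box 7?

Condition on the true location of the gold coin.
If it is in box 1 (prior 1/7): the host has 15 equally likely choices, so probability 1/15; weight (1/7)·(1/15) = 1/105.
If it is in either of boxes 2 and 5 (prior 1/7 each): that box was opened and seen not to hold the prize — ruled out; weight (1/7)·0 = 0 each.
If it is in any of boxes 3, 4, 6, and 7 (prior 1/7 each): the host has 10 equally likely choices, so probability 1/10; weight (1/7)·(1/10) = 1/70 each.
The weights sum to 1/15.
So P(the gold coin in box 7 | the host opened box 2 and box 5) = (1/70) / (1/15) = 3/14.

3/14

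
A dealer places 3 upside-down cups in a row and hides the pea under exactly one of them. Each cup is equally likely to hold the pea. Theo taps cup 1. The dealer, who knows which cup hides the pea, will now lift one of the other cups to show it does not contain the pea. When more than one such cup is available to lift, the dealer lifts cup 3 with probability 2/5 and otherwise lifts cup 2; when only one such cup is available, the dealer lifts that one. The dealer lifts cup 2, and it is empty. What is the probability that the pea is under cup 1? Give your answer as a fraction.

3/8

Consider each possible location of the pea in turn.
If it is under cup 1 (prior 1/3): cup 3 is available but not opened, probability 3/5; weight (1/3)·(3/5) = 1/5.
If it is under cup 2 (prior 1/3): the dealer opened cup 2, so this case is ruled out; weight (1/3)·0 = 0.
If it is under cup 3 (prior 1/3): only cup 2 is available, probability 1; weight (1/3)·1 = 1/3.
The weights sum to 8/15.
So P(the pea under cup 1 | the dealer opened cup 2) = (1/5) / (8/15) = 3/8.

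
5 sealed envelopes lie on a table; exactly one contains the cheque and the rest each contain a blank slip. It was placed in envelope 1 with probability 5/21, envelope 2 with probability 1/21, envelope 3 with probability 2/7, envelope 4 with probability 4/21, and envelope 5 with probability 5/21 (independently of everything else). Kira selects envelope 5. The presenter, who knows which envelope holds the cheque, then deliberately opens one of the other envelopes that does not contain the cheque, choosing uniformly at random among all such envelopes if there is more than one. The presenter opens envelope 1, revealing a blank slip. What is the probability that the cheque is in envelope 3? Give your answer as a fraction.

Consider each possible location of the cheque in turn.
If it is in envelope 1 (prior 5/21): the presenter opened envelope 1, so this case is ruled out; weight (5/21)·0 = 0.
If it is in envelope 2 (prior 1/21): the presenter has 3 equally likely choices, so probability 1/3; weight (1/21)·(1/3) = 1/63.
If it is in envelope 3 (prior 2/7): the presenter has 3 equally likely choices, so probability 1/3; weight (2/7)·(1/3) = 2/21.
If it is in envelope 4 (prior 4/21): the presenter has 3 equally likely choices, so probability 1/3; weight (4/21)·(1/3) = 4/63.
If it is in envelope 5 (prior 5/21): the presenter has 4 equally likely choices, so probability 1/4; weight (5/21)·(1/4) = 5/84.
The weights sum to 59/252.
So P(the cheque in envelope 3 | the presenter opened envelope 1) = (2/21) / (59/252) = 24/59.

24/59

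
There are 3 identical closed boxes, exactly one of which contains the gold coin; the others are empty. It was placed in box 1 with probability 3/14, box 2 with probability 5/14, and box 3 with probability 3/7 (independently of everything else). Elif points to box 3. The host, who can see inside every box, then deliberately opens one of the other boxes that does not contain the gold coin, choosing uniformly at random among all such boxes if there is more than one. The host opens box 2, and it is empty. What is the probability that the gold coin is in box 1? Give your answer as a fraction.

Condition on the true location of the gold coin.
If it is in box 1 (prior 3/14): the host has no choice, probability 1; weight (3/14)·1 = 3/14.
If it is in box 2 (prior 5/14): the host opened box 2, so this case is ruled out; weight (5/14)·0 = 0.
If it is in box 3 (prior 3/7): the host has 2 equally likely choices, so probability 1/2; weight (3/7)·(1/2) = 3/14.
The weights sum to 3/7.
So P(the gold coin in box 1 | the host opened box 2) = (3/14) / (3/7) = 1/2.

1/2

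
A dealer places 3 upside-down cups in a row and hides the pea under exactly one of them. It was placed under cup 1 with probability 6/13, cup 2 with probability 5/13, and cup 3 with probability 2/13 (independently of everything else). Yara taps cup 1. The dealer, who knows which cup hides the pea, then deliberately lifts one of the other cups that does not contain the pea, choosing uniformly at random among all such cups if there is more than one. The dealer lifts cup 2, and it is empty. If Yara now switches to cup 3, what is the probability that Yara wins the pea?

2/5

Apply Bayes' rule, conditioning on where the pea actually is.
If it is under cup 1 (prior 6/13): the dealer has 2 equally likely choices, so probability 1/2; weight (6/13)·(1/2) = 3/13.
If it is under cup 2 (prior 5/13): the dealer opened cup 2, so this case is ruled out; weight (5/13)·0 = 0.
If it is under cup 3 (prior 2/13): the dealer has no choice, probability 1; weight (2/13)·1 = 2/13.
The weights sum to 5/13.
So P(the pea under cup 3 | the dealer opened cup 2) = (2/13) / (5/13) = 2/5.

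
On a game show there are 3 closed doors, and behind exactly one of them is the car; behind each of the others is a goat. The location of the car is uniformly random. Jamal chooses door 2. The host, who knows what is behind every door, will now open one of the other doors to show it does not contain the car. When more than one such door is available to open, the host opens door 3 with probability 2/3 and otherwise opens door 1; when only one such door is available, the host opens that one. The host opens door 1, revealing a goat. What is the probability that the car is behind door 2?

1/4

Consider each possible location of the car in turn.
If it is behind door 1 (prior 1/3): the host opened door 1, so this case is ruled out; weight (1/3)·0 = 0.
If it is behind door 2 (prior 1/3): door 3 is available but not opened, probability 1/3; weight (1/3)·(1/3) = 1/9.
If it is behind door 3 (prior 1/3): only door 1 is available, probability 1; weight (1/3)·1 = 1/3.
The weights sum to 4/9.
So P(the car behind door 2 | the host opened door 1) = (1/9) / (4/9) = 1/4.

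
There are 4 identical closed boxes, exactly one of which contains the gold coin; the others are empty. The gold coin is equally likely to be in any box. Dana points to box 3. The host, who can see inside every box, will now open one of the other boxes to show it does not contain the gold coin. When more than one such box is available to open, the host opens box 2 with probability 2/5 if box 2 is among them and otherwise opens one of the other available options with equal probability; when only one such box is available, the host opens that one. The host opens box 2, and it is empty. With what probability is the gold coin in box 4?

1/3

Apply Bayes' rule, conditioning on where the gold coin actually is.
If it is in any of boxes 1, 3, and 4 (prior 1/4 each): box 2 is available, opened with probability 2/5; weight (1/4)·(2/5) = 1/10 each.
If it is in box 2 (prior 1/4): the host opened box 2, so this case is ruled out; weight (1/4)·0 = 0.
The weights sum to 3/10.
So P(the gold coin in box 4 | the host opened box 2) = (1/10) / (3/10) = 1/3.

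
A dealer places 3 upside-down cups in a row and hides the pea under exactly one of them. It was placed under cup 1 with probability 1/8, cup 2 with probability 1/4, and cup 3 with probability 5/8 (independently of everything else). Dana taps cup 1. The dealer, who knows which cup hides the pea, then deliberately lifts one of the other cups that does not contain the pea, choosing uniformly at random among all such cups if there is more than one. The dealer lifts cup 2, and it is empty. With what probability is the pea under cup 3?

10/11

Apply Bayes' rule, conditioning on where the pea actually is.
If it is under cup 1 (prior 1/8): the dealer has 2 equally likely choices, so probability 1/2; weight (1/8)·(1/2) = 1/16.
If it is under cup 2 (prior 1/4): the dealer opened cup 2, so this case is ruled out; weight (1/4)·0 = 0.
If it is under cup 3 (prior 5/8): the dealer has no choice, probability 1; weight (5/8)·1 = 5/8.
The weights sum to 11/16.
So P(the pea under cup 3 | the dealer opened cup 2) = (5/8) / (11/16) = 10/11.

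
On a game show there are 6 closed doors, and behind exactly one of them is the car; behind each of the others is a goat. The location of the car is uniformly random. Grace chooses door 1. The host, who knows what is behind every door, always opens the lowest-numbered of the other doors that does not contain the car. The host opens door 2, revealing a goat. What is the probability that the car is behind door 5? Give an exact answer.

Consider each possible location of the car in turn.
If it is behind any of doors 1, 3, 4, 5, and 6 (prior 1/6 each): door 2 is the lowest-numbered option available, probability 1; weight (1/6)·1 = 1/6 each.
If it is behind door 2 (prior 1/6): the host opened door 2, so this case is ruled out; weight (1/6)·0 = 0.
The weights sum to 5/6.
So P(the car behind door 5 | the host opened door 2) = (1/6) / (5/6) = 1/5.

1/5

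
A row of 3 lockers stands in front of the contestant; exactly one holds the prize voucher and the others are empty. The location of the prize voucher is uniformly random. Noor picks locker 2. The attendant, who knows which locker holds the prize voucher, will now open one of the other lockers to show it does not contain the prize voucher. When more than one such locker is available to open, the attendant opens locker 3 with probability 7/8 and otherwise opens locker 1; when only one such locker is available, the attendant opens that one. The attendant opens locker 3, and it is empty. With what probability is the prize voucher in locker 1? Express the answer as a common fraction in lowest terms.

8/15

Apply Bayes' rule, conditioning on where the prize voucher actually is.
If it is in locker 1 (prior 1/3): only locker 3 is available, probability 1; weight (1/3)·1 = 1/3.
If it is in locker 2 (prior 1/3): locker 3 is available, opened with probability 7/8; weight (1/3)·(7/8) = 7/24.
If it is in locker 3 (prior 1/3): the attendant opened locker 3, so this case is ruled out; weight (1/3)·0 = 0.
The weights sum to 5/8.
So P(the prize voucher in locker 1 | the attendant opened locker 3) = (1/3) / (5/8) = 8/15.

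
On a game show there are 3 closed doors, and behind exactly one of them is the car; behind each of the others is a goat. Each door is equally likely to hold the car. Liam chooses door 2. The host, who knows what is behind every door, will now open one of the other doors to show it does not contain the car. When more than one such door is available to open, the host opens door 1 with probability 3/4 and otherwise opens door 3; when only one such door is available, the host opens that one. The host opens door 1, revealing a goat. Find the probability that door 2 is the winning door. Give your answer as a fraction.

3/7

Consider each possible location of the car in turn.
If it is behind door 1 (prior 1/3): the host opened door 1, so this case is ruled out; weight (1/3)·0 = 0.
If it is behind door 2 (prior 1/3): door 1 is available, opened with probability 3/4; weight (1/3)·(3/4) = 1/4.
If it is behind door 3 (prior 1/3): only door 1 is available, probability 1; weight (1/3)·1 = 1/3.
The weights sum to 7/12.
So P(the car behind door 2 | the host opened door 1) = (1/4) / (7/12) = 3/7.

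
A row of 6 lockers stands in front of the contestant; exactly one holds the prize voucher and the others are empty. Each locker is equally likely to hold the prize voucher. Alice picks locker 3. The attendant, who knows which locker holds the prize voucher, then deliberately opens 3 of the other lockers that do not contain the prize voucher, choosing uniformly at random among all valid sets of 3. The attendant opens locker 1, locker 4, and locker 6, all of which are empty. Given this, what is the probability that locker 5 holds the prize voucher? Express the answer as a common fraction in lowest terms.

5/12

Apply Bayes' rule, conditioning on where the prize voucher actually is.
If it is in any of lockers 1, 4, and 6 (prior 1/6 each): that locker was opened and seen not to hold the prize — ruled out; weight (1/6)·0 = 0 each.
If it is in either of lockers 2 and 5 (prior 1/6 each): the attendant has 4 equally likely choices, so probability 1/4; weight (1/6)·(1/4) = 1/24 each.
If it is in locker 3 (prior 1/6): the attendant has 10 equally likely choices, so probability 1/10; weight (1/6)·(1/10) = 1/60.
The weights sum to 1/10.
So P(the prize voucher in locker 5 | the attendant opened locker 1, locker 4, and locker 6) = (1/24) / (1/10) = 5/12.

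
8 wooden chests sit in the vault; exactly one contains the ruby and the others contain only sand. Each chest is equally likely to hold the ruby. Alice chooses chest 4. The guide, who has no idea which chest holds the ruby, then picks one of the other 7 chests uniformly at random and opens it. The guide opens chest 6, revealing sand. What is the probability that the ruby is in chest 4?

Because the guide chose which chest to open without knowing where the ruby is, the choice is independent of the prize location. Learning that chest 6 does not hold the ruby simply rules out that one location and leaves the remaining 7 chests still equally likely by symmetry.
So P(the ruby in chest 4) = 1/7.

1/7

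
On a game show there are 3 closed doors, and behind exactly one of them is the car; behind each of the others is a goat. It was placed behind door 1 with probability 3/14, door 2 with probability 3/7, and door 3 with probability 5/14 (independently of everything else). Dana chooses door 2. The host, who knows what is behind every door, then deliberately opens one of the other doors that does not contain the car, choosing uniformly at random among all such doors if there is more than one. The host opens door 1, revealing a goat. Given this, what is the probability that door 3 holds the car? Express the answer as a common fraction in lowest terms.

Condition on the true location of the car.
If it is behind door 1 (prior 3/14): the host opened door 1, so this case is ruled out; weight (3/14)·0 = 0.
If it is behind door 2 (prior 3/7): the host has 2 equally likely choices, so probability 1/2; weight (3/7)·(1/2) = 3/14.
If it is behind door 3 (prior 5/14): the host has no choice, probability 1; weight (5/14)·1 = 5/14.
The weights sum to 4/7.
So P(the car behind door 3 | the host opened door 1) = (5/14) / (4/7) = 5/8.

5/8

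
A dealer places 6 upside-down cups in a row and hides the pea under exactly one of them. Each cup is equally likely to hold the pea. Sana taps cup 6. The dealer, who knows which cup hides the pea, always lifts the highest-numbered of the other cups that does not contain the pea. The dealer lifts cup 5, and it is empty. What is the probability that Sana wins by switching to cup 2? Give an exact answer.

Condition on the true location of the pea.
If it is under any of cups 1, 2, 3, 4, and 6 (prior 1/6 each): cup 5 is the highest-numbered option available, probability 1; weight (1/6)·1 = 1/6 each.
If it is under cup 5 (prior 1/6): the dealer opened cup 5, so this case is ruled out; weight (1/6)·0 = 0.
The weights sum to 5/6.
So P(the pea under cup 2 | the dealer opened cup 5) = (1/6) / (5/6) = 1/5.

1/5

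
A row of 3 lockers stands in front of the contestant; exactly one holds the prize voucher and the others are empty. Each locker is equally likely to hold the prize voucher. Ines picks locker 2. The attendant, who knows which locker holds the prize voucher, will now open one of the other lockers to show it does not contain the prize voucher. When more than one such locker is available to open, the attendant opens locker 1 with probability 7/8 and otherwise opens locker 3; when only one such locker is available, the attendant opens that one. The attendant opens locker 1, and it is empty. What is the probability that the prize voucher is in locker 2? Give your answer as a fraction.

Consider each possible location of the prize voucher in turn.
If it is in locker 1 (prior 1/3): the attendant opened locker 1, so this case is ruled out; weight (1/3)·0 = 0.
If it is in locker 2 (prior 1/3): locker 1 is available, opened with probability 7/8; weight (1/3)·(7/8) = 7/24.
If it is in locker 3 (prior 1/3): only locker 1 is available, probability 1; weight (1/3)·1 = 1/3.
The weights sum to 5/8.
So P(the prize voucher in locker 2 | the attendant opened locker 1) = (7/24) / (5/8) = 7/15.

7/15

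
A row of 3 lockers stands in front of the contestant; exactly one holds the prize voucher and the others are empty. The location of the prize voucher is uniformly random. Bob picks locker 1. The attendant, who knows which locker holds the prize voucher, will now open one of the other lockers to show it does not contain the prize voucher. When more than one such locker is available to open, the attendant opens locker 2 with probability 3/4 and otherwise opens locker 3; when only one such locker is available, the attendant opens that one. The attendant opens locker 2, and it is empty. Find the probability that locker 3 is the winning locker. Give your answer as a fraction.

Consider each possible location of the prize voucher in turn.
If it is in locker 1 (prior 1/3): locker 2 is available, opened with probability 3/4; weight (1/3)·(3/4) = 1/4.
If it is in locker 2 (prior 1/3): the attendant opened locker 2, so this case is ruled out; weight (1/3)·0 = 0.
If it is in locker 3 (prior 1/3): only locker 2 is available, probability 1; weight (1/3)·1 = 1/3.
The weights sum to 7/12.
So P(the prize voucher in locker 3 | the attendant opened locker 2) = (1/3) / (7/12) = 4/7.

4/7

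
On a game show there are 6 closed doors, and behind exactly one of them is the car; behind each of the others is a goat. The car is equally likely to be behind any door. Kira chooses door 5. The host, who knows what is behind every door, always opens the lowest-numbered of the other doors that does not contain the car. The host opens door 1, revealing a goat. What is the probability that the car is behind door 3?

Consider each possible location of the car in turn.
If it is behind door 1 (prior 1/6): the host opened door 1, so this case is ruled out; weight (1/6)·0 = 0.
If it is behind any of doors 2, 3, 4, 5, and 6 (prior 1/6 each): door 1 is the lowest-numbered option available, probability 1; weight (1/6)·1 = 1/6 each.
The weights sum to 5/6.
So P(the car behind door 3 | the host opened door 1) = (1/6) / (5/6) = 1/5.

1/5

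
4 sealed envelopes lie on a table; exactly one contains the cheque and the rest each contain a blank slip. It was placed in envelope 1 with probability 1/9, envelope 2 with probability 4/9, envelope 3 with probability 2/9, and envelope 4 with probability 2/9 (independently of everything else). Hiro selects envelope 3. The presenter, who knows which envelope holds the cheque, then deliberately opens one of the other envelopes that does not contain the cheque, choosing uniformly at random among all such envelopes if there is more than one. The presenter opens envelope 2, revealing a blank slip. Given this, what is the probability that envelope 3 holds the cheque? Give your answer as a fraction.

Condition on the true location of the cheque.
If it is in envelope 1 (prior 1/9): the presenter has 2 equally likely choices, so probability 1/2; weight (1/9)·(1/2) = 1/18.
If it is in envelope 2 (prior 4/9): the presenter opened envelope 2, so this case is ruled out; weight (4/9)·0 = 0.
If it is in envelope 3 (prior 2/9): the presenter has 3 equally likely choices, so probability 1/3; weight (2/9)·(1/3) = 2/27.
If it is in envelope 4 (prior 2/9): the presenter has 2 equally likely choices, so probability 1/2; weight (2/9)·(1/2) = 1/9.
The weights sum to 13/54.
So P(the cheque in envelope 3 | the presenter opened envelope 2) = (2/27) / (13/54) = 4/13.

4/13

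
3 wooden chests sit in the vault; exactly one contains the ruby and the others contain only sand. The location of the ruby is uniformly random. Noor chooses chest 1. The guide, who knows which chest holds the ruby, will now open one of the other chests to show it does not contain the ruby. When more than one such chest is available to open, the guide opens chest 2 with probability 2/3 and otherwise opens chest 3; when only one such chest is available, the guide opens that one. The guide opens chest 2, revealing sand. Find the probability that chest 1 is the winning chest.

2/5

Apply Bayes' rule, conditioning on where the ruby actually is.
If it is in chest 1 (prior 1/3): chest 2 is available, opened with probability 2/3; weight (1/3)·(2/3) = 2/9.
If it is in chest 2 (prior 1/3): the guide opened chest 2, so this case is ruled out; weight (1/3)·0 = 0.
If it is in chest 3 (prior 1/3): only chest 2 is available, probability 1; weight (1/3)·1 = 1/3.
The weights sum to 5/9.
So P(the ruby in chest 1 | the guide opened chest 2) = (2/9) / (5/9) = 2/5.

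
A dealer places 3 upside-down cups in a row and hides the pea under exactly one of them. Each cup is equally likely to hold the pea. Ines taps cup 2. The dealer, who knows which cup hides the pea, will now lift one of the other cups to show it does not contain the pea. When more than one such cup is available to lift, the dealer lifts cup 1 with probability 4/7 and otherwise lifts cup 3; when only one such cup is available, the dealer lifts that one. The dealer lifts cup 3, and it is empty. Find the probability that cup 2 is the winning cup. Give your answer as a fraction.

Condition on the true location of the pea.
If it is under cup 1 (prior 1/3): only cup 3 is available, probability 1; weight (1/3)·1 = 1/3.
If it is under cup 2 (prior 1/3): cup 1 is available but not opened, probability 3/7; weight (1/3)·(3/7) = 1/7.
If it is under cup 3 (prior 1/3): the dealer opened cup 3, so this case is ruled out; weight (1/3)·0 = 0.
The weights sum to 10/21.
So P(the pea under cup 2 | the dealer opened cup 3) = (1/7) / (10/21) = 3/10.

3/10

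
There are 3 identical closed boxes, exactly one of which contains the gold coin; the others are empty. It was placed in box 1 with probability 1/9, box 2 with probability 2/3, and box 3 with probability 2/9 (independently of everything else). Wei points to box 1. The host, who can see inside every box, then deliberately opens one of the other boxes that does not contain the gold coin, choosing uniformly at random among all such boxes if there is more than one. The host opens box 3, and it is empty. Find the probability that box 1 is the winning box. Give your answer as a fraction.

Consider each possible location of the gold coin in turn.
If it is in box 1 (prior 1/9): the host has 2 equally likely choices, so probability 1/2; weight (1/9)·(1/2) = 1/18.
If it is in box 2 (prior 2/3): the host has no choice, probability 1; weight (2/3)·1 = 2/3.
If it is in box 3 (prior 2/9): the host opened box 3, so this case is ruled out; weight (2/9)·0 = 0.
The weights sum to 13/18.
So P(the gold coin in box 1 | the host opened box 3) = (1/18) / (13/18) = 1/13.

1/13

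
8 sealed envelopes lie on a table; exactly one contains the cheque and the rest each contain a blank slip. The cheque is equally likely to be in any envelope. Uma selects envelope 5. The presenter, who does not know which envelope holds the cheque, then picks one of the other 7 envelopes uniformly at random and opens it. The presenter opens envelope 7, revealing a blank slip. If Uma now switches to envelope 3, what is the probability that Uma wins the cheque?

1/7

Condition on the true location of the cheque.
If it is in any of envelopes 1, 2, 3, 4, 5, 6, and 8 (prior 1/8 each): the presenter picks envelope 7 with probability 1/7 regardless, and it is not the prize; weight (1/8)·(1/7) = 1/56 each.
If it is in envelope 7 (prior 1/8): the presenter opened envelope 7, so this case is ruled out; weight (1/8)·0 = 0.
The weights sum to 1/8.
So P(the cheque in envelope 3 | the presenter opened envelope 7) = (1/56) / (1/8) = 1/7.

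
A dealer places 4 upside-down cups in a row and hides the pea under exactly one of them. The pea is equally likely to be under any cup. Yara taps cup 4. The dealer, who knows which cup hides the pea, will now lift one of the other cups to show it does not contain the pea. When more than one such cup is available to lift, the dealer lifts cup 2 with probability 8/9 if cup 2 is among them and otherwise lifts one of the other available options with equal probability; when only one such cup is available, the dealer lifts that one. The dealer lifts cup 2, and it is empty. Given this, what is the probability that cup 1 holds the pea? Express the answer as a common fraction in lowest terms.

1/3

Condition on the true location of the pea.
If it is under any of cups 1, 3, and 4 (prior 1/4 each): cup 2 is available, opened with probability 8/9; weight (1/4)·(8/9) = 2/9 each.
If it is under cup 2 (prior 1/4): the dealer opened cup 2, so this case is ruled out; weight (1/4)·0 = 0.
The weights sum to 2/3.
So P(the pea under cup 1 | the dealer opened cup 2) = (2/9) / (2/3) = 1/3.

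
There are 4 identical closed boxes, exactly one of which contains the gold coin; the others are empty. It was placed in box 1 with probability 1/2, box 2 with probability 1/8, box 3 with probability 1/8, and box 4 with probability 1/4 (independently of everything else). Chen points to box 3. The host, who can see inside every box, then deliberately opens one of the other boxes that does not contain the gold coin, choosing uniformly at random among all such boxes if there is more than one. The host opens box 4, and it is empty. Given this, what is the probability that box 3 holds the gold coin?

2/17

Consider each possible location of the gold coin in turn.
If it is in box 1 (prior 1/2): the host has 2 equally likely choices, so probability 1/2; weight (1/2)·(1/2) = 1/4.
If it is in box 2 (prior 1/8): the host has 2 equally likely choices, so probability 1/2; weight (1/8)·(1/2) = 1/16.
If it is in box 3 (prior 1/8): the host has 3 equally likely choices, so probability 1/3; weight (1/8)·(1/3) = 1/24.
If it is in box 4 (prior 1/4): the host opened box 4, so this case is ruled out; weight (1/4)·0 = 0.
The weights sum to 17/48.
So P(the gold coin in box 3 | the host opened box 4) = (1/24) / (17/48) = 2/17.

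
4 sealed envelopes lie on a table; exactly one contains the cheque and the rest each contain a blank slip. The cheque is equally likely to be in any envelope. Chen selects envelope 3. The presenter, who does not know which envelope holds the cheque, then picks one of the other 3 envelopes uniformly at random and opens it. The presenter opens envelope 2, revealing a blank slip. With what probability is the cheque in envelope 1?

1/3

Because the presenter chose which envelope to open without knowing where the cheque is, the choice is independent of the prize location. Learning that envelope 2 does not hold the cheque simply rules out that one location and leaves the remaining 3 envelopes still equally likely by symmetry.
So P(the cheque in envelope 1) = 1/3.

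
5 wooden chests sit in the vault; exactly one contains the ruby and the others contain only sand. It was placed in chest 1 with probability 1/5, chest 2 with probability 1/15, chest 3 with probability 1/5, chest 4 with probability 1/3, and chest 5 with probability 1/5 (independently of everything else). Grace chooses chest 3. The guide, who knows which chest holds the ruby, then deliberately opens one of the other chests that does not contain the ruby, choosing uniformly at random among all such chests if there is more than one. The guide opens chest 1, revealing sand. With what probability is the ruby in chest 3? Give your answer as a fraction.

1/5

Consider each possible location of the ruby in turn.
If it is in chest 1 (prior 1/5): the guide opened chest 1, so this case is ruled out; weight (1/5)·0 = 0.
If it is in chest 2 (prior 1/15): the guide has 3 equally likely choices, so probability 1/3; weight (1/15)·(1/3) = 1/45.
If it is in chest 3 (prior 1/5): the guide has 4 equally likely choices, so probability 1/4; weight (1/5)·(1/4) = 1/20.
If it is in chest 4 (prior 1/3): the guide has 3 equally likely choices, so probability 1/3; weight (1/3)·(1/3) = 1/9.
If it is in chest 5 (prior 1/5): the guide has 3 equally likely choices, so probability 1/3; weight (1/5)·(1/3) = 1/15.
The weights sum to 1/4.
So P(the ruby in chest 3 | the guide opened chest 1) = (1/20) / (1/4) = 1/5.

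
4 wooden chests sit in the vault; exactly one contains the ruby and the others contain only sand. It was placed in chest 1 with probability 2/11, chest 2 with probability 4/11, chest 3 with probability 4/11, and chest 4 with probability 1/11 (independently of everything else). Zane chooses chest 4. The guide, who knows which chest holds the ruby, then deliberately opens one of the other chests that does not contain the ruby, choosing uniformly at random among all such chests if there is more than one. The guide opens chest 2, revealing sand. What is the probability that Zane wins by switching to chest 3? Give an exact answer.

Consider each possible location of the ruby in turn.
If it is in chest 1 (prior 2/11): the guide has 2 equally likely choices, so probability 1/2; weight (2/11)·(1/2) = 1/11.
If it is in chest 2 (prior 4/11): the guide opened chest 2, so this case is ruled out; weight (4/11)·0 = 0.
If it is in chest 3 (prior 4/11): the guide has 2 equally likely choices, so probability 1/2; weight (4/11)·(1/2) = 2/11.
If it is in chest 4 (prior 1/11): the guide has 3 equally likely choices, so probability 1/3; weight (1/11)·(1/3) = 1/33.
The weights sum to 10/33.
So P(the ruby in chest 3 | the guide opened chest 2) = (2/11) / (10/33) = 3/5.

3/5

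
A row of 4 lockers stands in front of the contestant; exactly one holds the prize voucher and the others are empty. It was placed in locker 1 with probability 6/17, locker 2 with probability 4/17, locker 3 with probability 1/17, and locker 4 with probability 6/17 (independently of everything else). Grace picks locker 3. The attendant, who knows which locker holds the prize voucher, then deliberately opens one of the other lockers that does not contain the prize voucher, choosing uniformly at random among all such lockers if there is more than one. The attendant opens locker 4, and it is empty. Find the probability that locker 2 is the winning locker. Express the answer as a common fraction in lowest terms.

3/8

Condition on the true location of the prize voucher.
If it is in locker 1 (prior 6/17): the attendant has 2 equally likely choices, so probability 1/2; weight (6/17)·(1/2) = 3/17.
If it is in locker 2 (prior 4/17): the attendant has 2 equally likely choices, so probability 1/2; weight (4/17)·(1/2) = 2/17.
If it is in locker 3 (prior 1/17): the attendant has 3 equally likely choices, so probability 1/3; weight (1/17)·(1/3) = 1/51.
If it is in locker 4 (prior 6/17): the attendant opened locker 4, so this case is ruled out; weight (6/17)·0 = 0.
The weights sum to 16/51.
So P(the prize voucher in locker 2 | the attendant opened locker 4) = (2/17) / (16/51) = 3/8.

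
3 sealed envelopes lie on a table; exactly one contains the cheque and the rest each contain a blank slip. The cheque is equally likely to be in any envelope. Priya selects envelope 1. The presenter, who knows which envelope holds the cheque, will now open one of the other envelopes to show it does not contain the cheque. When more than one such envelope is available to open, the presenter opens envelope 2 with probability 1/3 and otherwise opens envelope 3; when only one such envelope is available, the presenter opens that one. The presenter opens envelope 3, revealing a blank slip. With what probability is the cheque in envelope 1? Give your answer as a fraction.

Apply Bayes' rule, conditioning on where the cheque actually is.
If it is in envelope 1 (prior 1/3): envelope 2 is available but not opened, probability 2/3; weight (1/3)·(2/3) = 2/9.
If it is in envelope 2 (prior 1/3): only envelope 3 is available, probability 1; weight (1/3)·1 = 1/3.
If it is in envelope 3 (prior 1/3): the presenter opened envelope 3, so this case is ruled out; weight (1/3)·0 = 0.
The weights sum to 5/9.
So P(the cheque in envelope 1 | the presenter opened envelope 3) = (2/9) / (5/9) = 2/5.

2/5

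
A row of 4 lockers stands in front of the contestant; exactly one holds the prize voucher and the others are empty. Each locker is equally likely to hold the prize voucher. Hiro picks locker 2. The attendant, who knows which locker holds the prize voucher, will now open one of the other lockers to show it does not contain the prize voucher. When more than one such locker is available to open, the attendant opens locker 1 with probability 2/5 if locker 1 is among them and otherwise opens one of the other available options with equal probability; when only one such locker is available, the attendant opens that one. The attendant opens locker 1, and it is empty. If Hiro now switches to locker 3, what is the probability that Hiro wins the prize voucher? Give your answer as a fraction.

1/3

Consider each possible location of the prize voucher in turn.
If it is in locker 1 (prior 1/4): the attendant opened locker 1, so this case is ruled out; weight (1/4)·0 = 0.
If it is in any of lockers 2, 3, and 4 (prior 1/4 each): locker 1 is available, opened with probability 2/5; weight (1/4)·(2/5) = 1/10 each.
The weights sum to 3/10.
So P(the prize voucher in locker 3 | the attendant opened locker 1) = (1/10) / (3/10) = 1/3.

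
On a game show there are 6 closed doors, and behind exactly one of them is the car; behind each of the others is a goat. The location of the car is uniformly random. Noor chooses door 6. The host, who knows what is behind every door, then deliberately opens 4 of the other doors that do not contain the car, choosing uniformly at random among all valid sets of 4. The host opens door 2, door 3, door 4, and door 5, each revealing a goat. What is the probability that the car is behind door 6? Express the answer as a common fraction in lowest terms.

1/6

Consider each possible location of the car in turn.
If it is behind door 1 (prior 1/6): the host has no choice, probability 1; weight (1/6)·1 = 1/6.
If it is behind any of doors 2, 3, 4, and 5 (prior 1/6 each): that door was opened and seen not to hold the prize — ruled out; weight (1/6)·0 = 0 each.
If it is behind door 6 (prior 1/6): the host has 5 equally likely choices, so probability 1/5; weight (1/6)·(1/5) = 1/30.
The weights sum to 1/5.
So P(the car behind door 6 | the host opened door 2, door 3, door 4, and door 5) = (1/30) / (1/5) = 1/6.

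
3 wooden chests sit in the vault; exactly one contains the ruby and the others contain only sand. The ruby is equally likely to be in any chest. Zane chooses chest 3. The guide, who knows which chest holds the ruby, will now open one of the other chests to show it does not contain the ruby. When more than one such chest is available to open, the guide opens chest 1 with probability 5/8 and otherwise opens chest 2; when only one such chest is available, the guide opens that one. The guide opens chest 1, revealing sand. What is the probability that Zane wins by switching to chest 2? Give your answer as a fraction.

Apply Bayes' rule, conditioning on where the ruby actually is.
If it is in chest 1 (prior 1/3): the guide opened chest 1, so this case is ruled out; weight (1/3)·0 = 0.
If it is in chest 2 (prior 1/3): only chest 1 is available, probability 1; weight (1/3)·1 = 1/3.
If it is in chest 3 (prior 1/3): chest 1 is available, opened with probability 5/8; weight (1/3)·(5/8) = 5/24.
The weights sum to 13/24.
So P(the ruby in chest 2 | the guide opened chest 1) = (1/3) / (13/24) = 8/13.

8/13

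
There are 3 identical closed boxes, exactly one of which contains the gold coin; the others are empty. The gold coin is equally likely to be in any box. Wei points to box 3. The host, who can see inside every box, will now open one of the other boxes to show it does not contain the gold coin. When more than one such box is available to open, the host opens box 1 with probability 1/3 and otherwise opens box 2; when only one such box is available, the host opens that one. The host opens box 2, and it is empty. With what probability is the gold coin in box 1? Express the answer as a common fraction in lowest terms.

3/5

Apply Bayes' rule, conditioning on where the gold coin actually is.
If it is in box 1 (prior 1/3): only box 2 is available, probability 1; weight (1/3)·1 = 1/3.
If it is in box 2 (prior 1/3): the host opened box 2, so this case is ruled out; weight (1/3)·0 = 0.
If it is in box 3 (prior 1/3): box 1 is available but not opened, probability 2/3; weight (1/3)·(2/3) = 2/9.
The weights sum to 5/9.
So P(the gold coin in box 1 | the host opened box 2) = (1/3) / (5/9) = 3/5.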